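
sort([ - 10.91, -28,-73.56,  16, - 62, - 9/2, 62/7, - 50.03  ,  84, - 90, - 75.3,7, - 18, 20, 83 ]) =[  -  90, - 75.3, -73.56, - 62, - 50.03,-28, - 18, - 10.91, - 9/2 , 7, 62/7,16, 20,  83 , 84]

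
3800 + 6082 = 9882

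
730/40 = 73/4 = 18.25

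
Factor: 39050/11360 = 2^ (  -  4)* 5^1*11^1=55/16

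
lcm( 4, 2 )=4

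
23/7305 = 23/7305 = 0.00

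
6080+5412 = 11492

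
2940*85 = 249900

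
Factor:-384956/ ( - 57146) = 2^1 * 11^1*13^1*673^1*28573^ (  -  1) = 192478/28573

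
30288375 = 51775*585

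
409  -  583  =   -174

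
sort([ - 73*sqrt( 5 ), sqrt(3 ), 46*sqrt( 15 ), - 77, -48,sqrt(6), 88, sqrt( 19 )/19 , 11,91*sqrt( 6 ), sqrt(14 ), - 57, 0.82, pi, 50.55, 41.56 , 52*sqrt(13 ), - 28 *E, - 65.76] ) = [  -  73*sqrt( 5), - 77, - 28*E , - 65.76,-57, - 48,sqrt(19 )/19,0.82,  sqrt( 3 ), sqrt(6), pi, sqrt ( 14),11,41.56,50.55, 88, 46 * sqrt(15 ), 52*sqrt( 13),91*sqrt(6)]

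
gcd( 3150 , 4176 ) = 18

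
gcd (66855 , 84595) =5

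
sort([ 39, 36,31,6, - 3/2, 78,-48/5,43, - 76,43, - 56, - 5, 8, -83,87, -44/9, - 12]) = [ - 83,  -  76, - 56, -12, - 48/5, - 5, - 44/9,  -  3/2,6, 8, 31, 36, 39, 43,43 , 78 , 87]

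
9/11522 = 9/11522 = 0.00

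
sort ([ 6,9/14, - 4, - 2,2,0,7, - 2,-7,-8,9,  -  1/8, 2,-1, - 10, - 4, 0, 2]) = [ - 10, - 8,-7,  -  4,  -  4, - 2, - 2, - 1, - 1/8, 0,0 , 9/14,2, 2,2,6,7, 9]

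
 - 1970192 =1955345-3925537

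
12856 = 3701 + 9155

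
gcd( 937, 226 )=1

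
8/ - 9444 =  - 1+ 2359/2361= - 0.00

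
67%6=1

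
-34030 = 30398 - 64428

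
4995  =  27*185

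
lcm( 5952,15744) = 488064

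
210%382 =210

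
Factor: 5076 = 2^2*3^3* 47^1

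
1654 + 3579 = 5233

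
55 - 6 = 49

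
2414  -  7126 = - 4712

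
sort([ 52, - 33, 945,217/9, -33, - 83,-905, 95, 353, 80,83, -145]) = [ - 905, - 145,- 83, - 33, - 33 , 217/9, 52, 80,83,95, 353, 945 ] 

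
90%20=10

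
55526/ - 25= - 2222 + 24/25 = -  2221.04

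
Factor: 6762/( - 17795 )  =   - 2^1*3^1*5^( - 1)*7^2*23^1*3559^ ( - 1 ) 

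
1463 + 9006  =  10469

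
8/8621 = 8/8621 = 0.00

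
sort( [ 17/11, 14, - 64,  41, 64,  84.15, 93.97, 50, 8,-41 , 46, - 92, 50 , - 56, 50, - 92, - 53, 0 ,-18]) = [  -  92,-92, - 64, - 56, - 53,-41,-18, 0, 17/11,8,14, 41,46  ,  50, 50, 50,64, 84.15, 93.97 ]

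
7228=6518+710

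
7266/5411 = 1 + 265/773 = 1.34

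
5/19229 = 5/19229 = 0.00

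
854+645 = 1499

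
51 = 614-563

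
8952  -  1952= 7000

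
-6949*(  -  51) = 354399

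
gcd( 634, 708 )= 2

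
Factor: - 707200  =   - 2^7*5^2 * 13^1*17^1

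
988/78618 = 494/39309 = 0.01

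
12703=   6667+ 6036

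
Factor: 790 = 2^1*5^1 * 79^1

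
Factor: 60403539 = 3^1*7^1*509^1*5651^1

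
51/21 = 2 + 3/7 = 2.43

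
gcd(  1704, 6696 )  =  24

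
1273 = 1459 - 186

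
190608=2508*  76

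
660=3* 220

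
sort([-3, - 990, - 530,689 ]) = [- 990,  -  530, -3 , 689] 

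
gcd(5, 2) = 1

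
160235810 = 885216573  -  724980763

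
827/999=827/999 = 0.83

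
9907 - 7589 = 2318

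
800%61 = 7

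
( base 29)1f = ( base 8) 54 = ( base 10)44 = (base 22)20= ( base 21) 22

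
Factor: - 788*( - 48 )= 2^6*3^1 * 197^1 = 37824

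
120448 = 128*941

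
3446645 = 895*3851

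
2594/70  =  37  +  2/35 = 37.06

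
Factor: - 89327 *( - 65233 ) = 5827068191=7^3 * 1823^1 * 9319^1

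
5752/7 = 821  +  5/7 =821.71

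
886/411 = 886/411 =2.16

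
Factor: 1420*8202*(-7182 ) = -83647604880  =  - 2^4 * 3^4*5^1*7^1*19^1 * 71^1*1367^1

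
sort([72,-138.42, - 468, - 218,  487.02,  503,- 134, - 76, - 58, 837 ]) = [ - 468, - 218, - 138.42, - 134, - 76, - 58, 72 , 487.02,503,837 ] 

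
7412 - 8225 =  - 813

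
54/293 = 54/293= 0.18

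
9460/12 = 2365/3 = 788.33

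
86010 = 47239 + 38771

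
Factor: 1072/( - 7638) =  - 8/57 =- 2^3*3^(-1)*19^(-1) 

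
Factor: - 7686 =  - 2^1*3^2*7^1*61^1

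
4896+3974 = 8870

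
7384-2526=4858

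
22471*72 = 1617912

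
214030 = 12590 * 17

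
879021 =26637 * 33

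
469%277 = 192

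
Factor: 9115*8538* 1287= 2^1 * 3^3*5^1*11^1*13^1*1423^1*1823^1 = 100159320690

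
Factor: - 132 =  - 2^2*3^1*11^1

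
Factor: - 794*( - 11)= 2^1*11^1 * 397^1  =  8734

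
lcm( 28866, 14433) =28866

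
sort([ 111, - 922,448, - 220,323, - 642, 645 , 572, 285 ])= [- 922,  -  642,  -  220,111,285,323,448,572,645 ]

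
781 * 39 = 30459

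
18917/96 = 18917/96 = 197.05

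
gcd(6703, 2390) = 1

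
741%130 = 91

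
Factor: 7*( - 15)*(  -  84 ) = 2^2 * 3^2*5^1* 7^2 = 8820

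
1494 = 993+501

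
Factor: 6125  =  5^3*7^2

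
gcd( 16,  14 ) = 2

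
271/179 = 1 + 92/179 = 1.51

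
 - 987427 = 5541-992968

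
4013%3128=885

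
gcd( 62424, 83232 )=20808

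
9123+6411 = 15534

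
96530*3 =289590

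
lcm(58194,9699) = 58194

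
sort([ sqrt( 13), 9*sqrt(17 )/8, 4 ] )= [ sqrt( 13),4, 9*sqrt ( 17 )/8]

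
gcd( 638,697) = 1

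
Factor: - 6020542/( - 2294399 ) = 2^1 *11^1*47^( - 1 )* 283^1*967^1*48817^(  -  1)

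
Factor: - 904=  - 2^3*113^1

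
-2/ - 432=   1/216  =  0.00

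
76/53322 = 38/26661 = 0.00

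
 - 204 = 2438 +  - 2642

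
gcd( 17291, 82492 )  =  1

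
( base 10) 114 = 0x72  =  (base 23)4M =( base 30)3o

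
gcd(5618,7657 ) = 1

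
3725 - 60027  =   - 56302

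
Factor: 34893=3^2  *  3877^1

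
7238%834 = 566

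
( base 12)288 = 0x188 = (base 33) BT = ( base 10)392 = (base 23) h1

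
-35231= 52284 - 87515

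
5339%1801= 1737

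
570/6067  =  570/6067 = 0.09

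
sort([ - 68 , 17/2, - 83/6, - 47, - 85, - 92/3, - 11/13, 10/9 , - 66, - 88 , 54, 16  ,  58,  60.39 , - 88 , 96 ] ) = [-88, -88,-85, - 68,  -  66, - 47, - 92/3, - 83/6, - 11/13,10/9, 17/2,16,54,  58,60.39,96] 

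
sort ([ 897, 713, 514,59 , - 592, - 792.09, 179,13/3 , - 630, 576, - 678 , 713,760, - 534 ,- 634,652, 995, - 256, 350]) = [ - 792.09,-678 , - 634,-630, - 592, -534, - 256, 13/3 , 59, 179, 350, 514, 576,652, 713,  713, 760,  897, 995]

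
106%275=106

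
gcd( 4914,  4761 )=9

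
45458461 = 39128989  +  6329472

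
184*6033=1110072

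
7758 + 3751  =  11509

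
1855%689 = 477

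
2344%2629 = 2344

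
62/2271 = 62/2271  =  0.03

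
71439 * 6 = 428634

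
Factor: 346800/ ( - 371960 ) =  - 510/547 = - 2^1*3^1*5^1*17^1*547^( - 1)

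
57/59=57/59= 0.97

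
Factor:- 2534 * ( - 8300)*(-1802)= - 2^4  *5^2* 7^1*17^1*53^1 * 83^1 * 181^1= - 37900024400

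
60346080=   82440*732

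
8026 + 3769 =11795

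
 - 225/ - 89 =2+47/89 = 2.53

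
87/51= 29/17 = 1.71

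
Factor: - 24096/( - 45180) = 8/15 = 2^3 * 3^(-1 )*5^ ( - 1 ) 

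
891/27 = 33 = 33.00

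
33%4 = 1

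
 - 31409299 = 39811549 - 71220848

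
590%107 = 55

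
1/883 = 1/883 = 0.00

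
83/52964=83/52964 =0.00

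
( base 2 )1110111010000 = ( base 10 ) 7632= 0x1DD0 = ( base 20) J1C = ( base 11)5809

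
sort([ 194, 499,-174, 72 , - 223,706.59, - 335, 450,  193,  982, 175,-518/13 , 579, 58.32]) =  [ -335, - 223, - 174, - 518/13,58.32,72, 175,  193,194, 450,499,579,  706.59,982] 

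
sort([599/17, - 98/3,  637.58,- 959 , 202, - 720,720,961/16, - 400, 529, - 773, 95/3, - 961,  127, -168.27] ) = [- 961, - 959  , - 773, - 720, - 400, - 168.27,-98/3, 95/3,  599/17, 961/16,127,  202 , 529,637.58, 720]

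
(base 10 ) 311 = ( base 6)1235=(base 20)fb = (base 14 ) 183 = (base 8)467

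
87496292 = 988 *88559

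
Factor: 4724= 2^2*1181^1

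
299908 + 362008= 661916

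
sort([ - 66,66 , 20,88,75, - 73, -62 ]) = [ - 73,  -  66, - 62, 20,66,75, 88 ]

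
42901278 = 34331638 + 8569640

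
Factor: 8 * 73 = 2^3*73^1=584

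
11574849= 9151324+2423525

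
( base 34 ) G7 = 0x227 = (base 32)h7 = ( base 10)551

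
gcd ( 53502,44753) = 1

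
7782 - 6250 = 1532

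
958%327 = 304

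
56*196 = 10976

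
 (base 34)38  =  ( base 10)110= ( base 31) 3H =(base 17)68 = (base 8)156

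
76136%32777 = 10582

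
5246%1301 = 42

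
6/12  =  1/2 = 0.50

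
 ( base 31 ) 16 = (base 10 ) 37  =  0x25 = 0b100101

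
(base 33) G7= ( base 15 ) 25A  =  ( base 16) 217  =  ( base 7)1363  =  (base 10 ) 535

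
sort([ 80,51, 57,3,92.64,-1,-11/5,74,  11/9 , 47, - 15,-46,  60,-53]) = [ - 53,  -  46,  -  15, - 11/5, -1,11/9, 3,47, 51,57,60,74 , 80,92.64 ]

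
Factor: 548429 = 7^1*78347^1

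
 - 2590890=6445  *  ( - 402 )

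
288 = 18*16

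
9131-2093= 7038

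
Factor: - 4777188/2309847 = -1592396/769949 = - 2^2*13^1*113^1*151^(  -  1 )*271^1*5099^( - 1)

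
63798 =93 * 686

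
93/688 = 93/688 = 0.14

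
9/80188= 9/80188 = 0.00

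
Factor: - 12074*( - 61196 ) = 738880504 = 2^3*6037^1*15299^1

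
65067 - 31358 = 33709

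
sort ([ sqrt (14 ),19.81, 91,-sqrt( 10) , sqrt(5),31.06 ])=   [ - sqrt( 10), sqrt(5), sqrt(14 ) , 19.81,31.06, 91 ] 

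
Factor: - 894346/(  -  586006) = 37^( - 1)* 7919^(-1)*447173^1 = 447173/293003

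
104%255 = 104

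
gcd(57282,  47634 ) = 6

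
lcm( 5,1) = 5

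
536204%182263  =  171678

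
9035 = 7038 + 1997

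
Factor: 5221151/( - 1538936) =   -  2^ ( - 3)*7^( - 1) * 13^1 * 27481^( - 1) * 401627^1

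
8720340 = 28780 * 303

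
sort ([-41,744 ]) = [ - 41,744]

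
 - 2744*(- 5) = 13720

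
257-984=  - 727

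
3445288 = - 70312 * ( - 49)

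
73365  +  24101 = 97466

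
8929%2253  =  2170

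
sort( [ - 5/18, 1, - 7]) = [-7, - 5/18, 1 ]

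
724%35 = 24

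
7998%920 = 638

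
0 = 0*9721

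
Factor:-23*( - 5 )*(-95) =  - 10925 = -  5^2*19^1*23^1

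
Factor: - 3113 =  - 11^1 * 283^1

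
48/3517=48/3517 = 0.01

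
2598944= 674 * 3856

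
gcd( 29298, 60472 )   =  2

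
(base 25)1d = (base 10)38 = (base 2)100110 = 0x26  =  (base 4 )212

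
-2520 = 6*( - 420) 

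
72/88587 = 8/9843 = 0.00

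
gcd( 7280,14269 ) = 1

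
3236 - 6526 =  - 3290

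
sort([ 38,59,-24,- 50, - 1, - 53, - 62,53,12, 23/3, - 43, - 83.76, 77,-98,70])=[ - 98, - 83.76, - 62, - 53, - 50, - 43, - 24,  -  1 , 23/3,12, 38, 53,59 , 70,77]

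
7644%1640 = 1084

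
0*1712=0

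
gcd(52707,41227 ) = 1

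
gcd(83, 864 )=1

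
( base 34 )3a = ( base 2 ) 1110000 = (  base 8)160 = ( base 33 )3D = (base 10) 112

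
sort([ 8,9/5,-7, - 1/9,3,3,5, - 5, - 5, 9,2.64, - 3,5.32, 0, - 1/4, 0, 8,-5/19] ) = [ - 7,-5, - 5, - 3, - 5/19, - 1/4, - 1/9, 0,  0,9/5, 2.64, 3,3,5, 5.32, 8 , 8,  9 ] 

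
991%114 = 79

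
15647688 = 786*19908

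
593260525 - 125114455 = 468146070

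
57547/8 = 57547/8 = 7193.38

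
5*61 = 305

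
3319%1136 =1047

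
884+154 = 1038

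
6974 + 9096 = 16070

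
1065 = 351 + 714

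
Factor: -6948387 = -3^2*197^1 * 3919^1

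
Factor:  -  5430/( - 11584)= 2^( - 5)*3^1*5^1 = 15/32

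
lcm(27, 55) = 1485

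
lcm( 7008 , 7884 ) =63072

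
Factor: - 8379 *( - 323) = 3^2*7^2*17^1*19^2 = 2706417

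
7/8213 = 7/8213  =  0.00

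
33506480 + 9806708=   43313188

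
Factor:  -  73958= - 2^1*36979^1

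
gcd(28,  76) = 4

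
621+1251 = 1872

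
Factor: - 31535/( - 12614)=5/2 = 2^( - 1 )*5^1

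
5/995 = 1/199 = 0.01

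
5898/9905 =5898/9905 = 0.60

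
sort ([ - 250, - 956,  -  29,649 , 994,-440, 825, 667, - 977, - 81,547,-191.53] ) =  [ - 977, - 956, - 440, - 250, - 191.53, - 81, - 29, 547, 649, 667, 825, 994]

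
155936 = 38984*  4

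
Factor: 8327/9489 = 3^( - 1 )*11^1*757^1*3163^( - 1)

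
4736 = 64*74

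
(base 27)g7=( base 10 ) 439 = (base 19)142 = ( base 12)307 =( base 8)667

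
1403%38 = 35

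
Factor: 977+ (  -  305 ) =672  =  2^5*3^1*7^1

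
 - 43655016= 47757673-91412689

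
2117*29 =61393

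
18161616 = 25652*708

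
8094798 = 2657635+5437163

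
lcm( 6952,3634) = 159896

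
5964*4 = 23856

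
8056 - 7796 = 260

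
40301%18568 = 3165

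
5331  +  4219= 9550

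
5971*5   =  29855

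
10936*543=5938248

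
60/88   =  15/22 = 0.68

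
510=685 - 175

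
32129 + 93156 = 125285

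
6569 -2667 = 3902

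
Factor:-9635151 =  - 3^1*3211717^1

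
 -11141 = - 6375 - 4766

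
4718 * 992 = 4680256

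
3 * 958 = 2874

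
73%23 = 4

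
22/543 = 22/543 = 0.04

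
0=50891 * 0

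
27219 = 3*9073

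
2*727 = 1454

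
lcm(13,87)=1131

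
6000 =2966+3034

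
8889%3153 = 2583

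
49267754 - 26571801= 22695953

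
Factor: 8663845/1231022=2^( - 1 )*5^1 * 13^(  -  1)*103^1*113^ (-1 )*419^(- 1 )*16823^1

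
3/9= 1/3 = 0.33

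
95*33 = 3135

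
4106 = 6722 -2616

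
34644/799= 43 + 287/799 = 43.36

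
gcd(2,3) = 1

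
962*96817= 93137954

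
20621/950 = 21 + 671/950 = 21.71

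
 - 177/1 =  - 177 = - 177.00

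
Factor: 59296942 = 2^1*3257^1*9103^1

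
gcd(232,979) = 1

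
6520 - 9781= -3261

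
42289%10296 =1105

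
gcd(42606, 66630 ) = 6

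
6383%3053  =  277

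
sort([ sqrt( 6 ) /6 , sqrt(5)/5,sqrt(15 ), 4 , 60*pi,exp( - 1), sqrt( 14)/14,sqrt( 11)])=[sqrt( 14)/14,exp( - 1),sqrt(6)/6, sqrt (5) /5,sqrt(11), sqrt( 15), 4,60 * pi ] 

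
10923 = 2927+7996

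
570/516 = 1+9/86 = 1.10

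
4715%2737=1978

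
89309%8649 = 2819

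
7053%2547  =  1959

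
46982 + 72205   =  119187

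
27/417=9/139= 0.06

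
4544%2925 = 1619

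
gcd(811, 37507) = 1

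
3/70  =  3/70 = 0.04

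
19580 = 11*1780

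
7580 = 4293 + 3287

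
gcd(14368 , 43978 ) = 2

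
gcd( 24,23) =1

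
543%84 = 39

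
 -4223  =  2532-6755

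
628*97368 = 61147104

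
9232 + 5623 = 14855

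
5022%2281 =460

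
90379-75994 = 14385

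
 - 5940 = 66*( - 90 )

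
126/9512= 63/4756 = 0.01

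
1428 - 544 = 884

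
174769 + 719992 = 894761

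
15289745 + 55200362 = 70490107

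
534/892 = 267/446 = 0.60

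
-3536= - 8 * 442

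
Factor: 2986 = 2^1 * 1493^1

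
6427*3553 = 22835131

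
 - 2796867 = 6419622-9216489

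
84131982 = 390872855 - 306740873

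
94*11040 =1037760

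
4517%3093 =1424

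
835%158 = 45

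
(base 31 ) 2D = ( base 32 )2b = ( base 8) 113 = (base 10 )75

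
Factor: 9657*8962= 2^1* 3^2*29^1*37^1*4481^1=86546034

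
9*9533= 85797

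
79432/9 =8825+ 7/9 = 8825.78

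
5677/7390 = 5677/7390 = 0.77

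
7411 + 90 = 7501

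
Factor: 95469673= 13^1*2027^1*3623^1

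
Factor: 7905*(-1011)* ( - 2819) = 3^2*5^1* 17^1*31^1*337^1*2819^1 = 22529321145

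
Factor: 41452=2^2*43^1*241^1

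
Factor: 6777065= 5^1 * 23^1 * 31^1 * 1901^1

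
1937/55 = 1937/55 = 35.22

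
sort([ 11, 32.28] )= [ 11,32.28 ]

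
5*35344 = 176720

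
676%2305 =676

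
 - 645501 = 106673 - 752174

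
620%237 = 146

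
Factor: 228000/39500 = 2^3 * 3^1*19^1*79^( - 1) = 456/79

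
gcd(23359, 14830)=1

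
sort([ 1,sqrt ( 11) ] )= [ 1, sqrt(11) ] 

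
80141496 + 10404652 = 90546148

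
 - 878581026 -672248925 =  - 1550829951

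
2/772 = 1/386 = 0.00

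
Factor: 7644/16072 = 2^(-1)*3^1*13^1 * 41^( - 1 ) = 39/82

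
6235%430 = 215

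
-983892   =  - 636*1547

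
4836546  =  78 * 62007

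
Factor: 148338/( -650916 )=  - 67/294 = - 2^( - 1)*3^( - 1)*7^( - 2) * 67^1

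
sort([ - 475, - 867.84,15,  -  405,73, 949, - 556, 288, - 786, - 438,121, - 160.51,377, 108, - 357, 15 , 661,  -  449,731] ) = [ - 867.84,- 786,-556, - 475, - 449, - 438, - 405,-357, - 160.51,15,15,73,108,  121,288,377,661,731, 949 ]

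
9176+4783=13959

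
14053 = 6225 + 7828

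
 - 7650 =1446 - 9096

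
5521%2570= 381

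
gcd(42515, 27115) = 55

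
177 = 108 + 69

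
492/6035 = 492/6035 = 0.08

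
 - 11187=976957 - 988144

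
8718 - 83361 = -74643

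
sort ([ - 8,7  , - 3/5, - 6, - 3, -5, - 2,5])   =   [  -  8,-6, - 5,-3,- 2, - 3/5, 5, 7 ]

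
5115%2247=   621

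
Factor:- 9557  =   - 19^1 * 503^1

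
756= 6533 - 5777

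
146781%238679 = 146781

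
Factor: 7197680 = 2^4*5^1*7^1*12853^1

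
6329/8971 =6329/8971 =0.71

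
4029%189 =60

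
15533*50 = 776650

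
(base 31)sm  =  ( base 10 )890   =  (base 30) TK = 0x37A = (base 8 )1572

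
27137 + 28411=55548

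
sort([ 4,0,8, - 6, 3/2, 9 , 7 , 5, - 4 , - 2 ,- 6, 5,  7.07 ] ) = [ -6, - 6, - 4, - 2,  0,3/2,4,5 , 5 , 7,7.07,8,9]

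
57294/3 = 19098 = 19098.00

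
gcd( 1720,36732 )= 4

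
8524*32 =272768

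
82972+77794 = 160766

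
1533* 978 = 1499274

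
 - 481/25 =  - 20+ 19/25= - 19.24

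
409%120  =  49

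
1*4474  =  4474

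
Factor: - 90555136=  - 2^8 * 7^2*7219^1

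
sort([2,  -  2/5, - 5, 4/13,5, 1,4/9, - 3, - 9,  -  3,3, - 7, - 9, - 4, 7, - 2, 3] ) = [ - 9, - 9, - 7, - 5, - 4 , - 3, - 3, - 2 , - 2/5, 4/13, 4/9, 1 , 2, 3, 3, 5, 7 ]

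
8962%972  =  214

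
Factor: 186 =2^1*3^1*31^1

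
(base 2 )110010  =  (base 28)1M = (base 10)50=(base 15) 35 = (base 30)1K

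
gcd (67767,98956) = 1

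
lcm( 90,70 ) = 630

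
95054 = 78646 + 16408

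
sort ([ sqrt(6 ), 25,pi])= [ sqrt( 6 ),pi,25] 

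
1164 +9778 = 10942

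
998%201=194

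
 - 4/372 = -1/93  =  -0.01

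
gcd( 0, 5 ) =5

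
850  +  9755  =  10605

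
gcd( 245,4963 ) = 7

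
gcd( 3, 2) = 1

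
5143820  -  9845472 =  - 4701652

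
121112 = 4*30278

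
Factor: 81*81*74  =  485514 =2^1*3^8*37^1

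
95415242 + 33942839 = 129358081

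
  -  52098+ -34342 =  - 86440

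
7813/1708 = 7813/1708 = 4.57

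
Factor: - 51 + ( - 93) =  - 2^4 *3^2  =  - 144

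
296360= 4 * 74090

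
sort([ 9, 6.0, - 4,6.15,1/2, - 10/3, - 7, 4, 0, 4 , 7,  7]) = [ - 7,-4 , -10/3,0 , 1/2, 4, 4,6.0,6.15, 7, 7,  9 ] 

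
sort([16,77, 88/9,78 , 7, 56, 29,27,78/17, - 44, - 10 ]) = [  -  44,  -  10,78/17,7, 88/9,16,27,29,56, 77, 78 ] 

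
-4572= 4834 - 9406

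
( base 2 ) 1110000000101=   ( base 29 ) 8fa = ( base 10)7173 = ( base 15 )21D3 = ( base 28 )945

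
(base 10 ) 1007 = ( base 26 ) 1cj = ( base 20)2a7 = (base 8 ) 1757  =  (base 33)uh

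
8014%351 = 292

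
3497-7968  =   - 4471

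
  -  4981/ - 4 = 1245 +1/4 = 1245.25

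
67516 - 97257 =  - 29741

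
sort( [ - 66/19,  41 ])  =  [ - 66/19,41]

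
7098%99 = 69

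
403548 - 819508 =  - 415960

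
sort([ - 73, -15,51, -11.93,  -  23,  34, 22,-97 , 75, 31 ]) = [-97, - 73, - 23, -15, - 11.93, 22,31,34 , 51,75 ] 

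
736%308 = 120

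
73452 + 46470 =119922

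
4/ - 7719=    - 1+ 7715/7719 = - 0.00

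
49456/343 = 49456/343=144.19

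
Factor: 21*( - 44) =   -  2^2*3^1 * 7^1*11^1 = - 924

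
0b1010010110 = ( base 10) 662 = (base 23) 15i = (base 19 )1FG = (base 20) 1D2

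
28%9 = 1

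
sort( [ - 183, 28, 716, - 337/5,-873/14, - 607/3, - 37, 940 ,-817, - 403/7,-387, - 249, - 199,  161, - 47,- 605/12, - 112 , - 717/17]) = [ - 817, - 387, - 249, - 607/3, - 199, - 183, - 112, - 337/5, - 873/14, - 403/7, - 605/12, - 47, - 717/17, - 37, 28,  161,716,940 ] 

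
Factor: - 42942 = - 2^1*3^1 * 17^1*421^1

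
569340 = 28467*20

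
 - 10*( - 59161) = 591610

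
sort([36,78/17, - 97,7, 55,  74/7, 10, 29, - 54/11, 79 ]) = [ - 97, - 54/11,78/17, 7, 10,74/7, 29,36, 55,  79 ]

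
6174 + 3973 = 10147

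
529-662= - 133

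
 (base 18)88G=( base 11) 2082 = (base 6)20424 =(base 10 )2752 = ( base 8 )5300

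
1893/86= 1893/86  =  22.01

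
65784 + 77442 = 143226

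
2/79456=1/39728= 0.00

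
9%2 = 1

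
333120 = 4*83280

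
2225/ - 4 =  -  2225/4 = - 556.25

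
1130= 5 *226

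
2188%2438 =2188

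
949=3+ 946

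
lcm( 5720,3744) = 205920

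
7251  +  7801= 15052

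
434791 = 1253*347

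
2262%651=309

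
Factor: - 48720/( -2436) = 20 = 2^2*5^1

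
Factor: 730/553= 2^1*5^1*7^(-1)*73^1*79^(-1)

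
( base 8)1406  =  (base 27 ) 11I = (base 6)3330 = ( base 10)774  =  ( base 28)ri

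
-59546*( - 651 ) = 38764446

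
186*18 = 3348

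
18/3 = 6= 6.00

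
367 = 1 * 367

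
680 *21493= 14615240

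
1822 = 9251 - 7429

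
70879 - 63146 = 7733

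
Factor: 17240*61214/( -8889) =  - 1055329360/8889  =  -2^4* 3^(  -  1)*5^1*127^1*241^1*431^1*2963^( - 1) 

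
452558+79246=531804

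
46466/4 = 11616+1/2 = 11616.50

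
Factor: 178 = 2^1 * 89^1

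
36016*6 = 216096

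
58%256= 58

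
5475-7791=-2316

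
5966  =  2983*2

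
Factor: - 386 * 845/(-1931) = 2^1 *5^1 * 13^2 * 193^1 * 1931^( - 1 ) = 326170/1931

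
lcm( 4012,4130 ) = 140420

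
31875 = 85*375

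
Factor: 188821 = 31^1*6091^1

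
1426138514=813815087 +612323427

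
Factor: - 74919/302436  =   - 2^( - 2 )*3^( - 1 )*13^1*17^1*31^( - 1 )*113^1*271^( - 1) = - 24973/100812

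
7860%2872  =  2116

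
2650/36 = 73+11/18  =  73.61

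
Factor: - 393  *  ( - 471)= 3^2 * 131^1*157^1 = 185103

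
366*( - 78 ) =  - 28548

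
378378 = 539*702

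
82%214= 82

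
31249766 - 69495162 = - 38245396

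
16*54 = 864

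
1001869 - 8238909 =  - 7237040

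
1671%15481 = 1671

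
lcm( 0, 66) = 0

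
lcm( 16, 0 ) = 0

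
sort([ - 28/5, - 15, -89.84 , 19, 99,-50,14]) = [ - 89.84, - 50,  -  15, -28/5,  14, 19,99 ]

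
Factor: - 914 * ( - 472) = 431408 = 2^4*59^1*457^1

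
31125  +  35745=66870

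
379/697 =379/697 = 0.54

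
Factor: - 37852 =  - 2^2*9463^1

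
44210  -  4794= 39416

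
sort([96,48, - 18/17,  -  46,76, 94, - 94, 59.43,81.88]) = [ - 94,-46, - 18/17,48,  59.43,  76,81.88,94,  96 ] 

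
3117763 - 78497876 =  - 75380113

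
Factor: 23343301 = 983^1*23747^1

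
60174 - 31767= 28407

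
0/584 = 0 = 0.00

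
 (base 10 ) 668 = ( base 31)lh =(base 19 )1G3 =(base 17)255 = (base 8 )1234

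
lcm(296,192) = 7104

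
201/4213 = 201/4213 = 0.05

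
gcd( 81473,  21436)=1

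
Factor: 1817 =23^1 * 79^1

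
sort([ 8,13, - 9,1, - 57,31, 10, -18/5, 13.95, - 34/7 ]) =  [ -57, - 9, - 34/7, - 18/5,1, 8,10,13,  13.95, 31]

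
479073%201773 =75527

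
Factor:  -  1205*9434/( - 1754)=5^1*53^1 * 89^1*241^1* 877^( - 1 )  =  5683985/877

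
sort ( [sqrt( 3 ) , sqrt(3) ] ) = [ sqrt (3),sqrt( 3) ]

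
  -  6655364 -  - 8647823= 1992459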